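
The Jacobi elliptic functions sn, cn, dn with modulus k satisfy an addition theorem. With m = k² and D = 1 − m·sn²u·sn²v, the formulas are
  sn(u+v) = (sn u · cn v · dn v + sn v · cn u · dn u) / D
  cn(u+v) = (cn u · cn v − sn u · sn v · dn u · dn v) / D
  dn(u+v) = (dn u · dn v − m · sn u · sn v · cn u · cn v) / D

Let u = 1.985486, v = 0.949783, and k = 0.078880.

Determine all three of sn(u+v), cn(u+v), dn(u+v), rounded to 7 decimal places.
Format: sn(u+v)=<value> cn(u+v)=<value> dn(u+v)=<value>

sn(u+v)=0.2096509 cn(u+v)=-0.9777763 dn(u+v)=0.9998633

sn u = 0.9167124763380622, cn u = -0.3995475387562008, dn u = 0.9973821852163834
sn v = 0.8128577435219133, cn v = 0.582462263839009, dn v = 0.9979423099642384
m = k² = 0.0062220544
D = 1 − m·sn²u·sn²v = 0.9965451501083371
sn(u+v) = (sn u·cn v·dn v + sn v·cn u·dn u)/D = 0.2089266106165688/0.9965451501083371 = 0.2096509230854776
cn(u+v) = (cn u·cn v − sn u·sn v·dn u·dn v)/D = -0.9743982284367726/0.9965451501083371 = -0.9777762987766717
dn(u+v) = (dn u·dn v − m·sn u·sn v·cn u·cn v)/D = 0.9964088726447459/0.9965451501083371 = 0.9998632500859832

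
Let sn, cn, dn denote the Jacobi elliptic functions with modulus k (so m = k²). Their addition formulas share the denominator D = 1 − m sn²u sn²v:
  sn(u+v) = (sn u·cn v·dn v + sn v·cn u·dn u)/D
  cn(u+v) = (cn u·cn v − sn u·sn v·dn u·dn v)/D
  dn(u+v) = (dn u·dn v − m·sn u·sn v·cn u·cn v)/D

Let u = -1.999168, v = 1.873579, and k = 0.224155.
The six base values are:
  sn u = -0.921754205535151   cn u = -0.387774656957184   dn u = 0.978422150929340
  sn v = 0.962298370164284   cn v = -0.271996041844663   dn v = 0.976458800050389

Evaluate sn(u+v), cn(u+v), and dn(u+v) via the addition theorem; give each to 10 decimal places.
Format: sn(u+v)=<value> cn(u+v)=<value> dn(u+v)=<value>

m = k² = 0.050245464025
D = 1 − m·sn²u·sn²v = 0.9604681974647209
sn(u+v) = (sn u·cn v·dn v + sn v·cn u·dn u)/D = -0.1202916408963977/0.9604681974647209 = -0.1252427110173173
cn(u+v) = (cn u·cn v − sn u·sn v·dn u·dn v)/D = 0.9529055984049953/0.9604681974647209 = 0.9921261327759857
dn(u+v) = (dn u·dn v − m·sn u·sn v·cn u·cn v)/D = 0.9600896325415931/0.9604681974647209 = 0.9996058537657706

sn(u+v)=-0.1252427110 cn(u+v)=0.9921261328 dn(u+v)=0.9996058538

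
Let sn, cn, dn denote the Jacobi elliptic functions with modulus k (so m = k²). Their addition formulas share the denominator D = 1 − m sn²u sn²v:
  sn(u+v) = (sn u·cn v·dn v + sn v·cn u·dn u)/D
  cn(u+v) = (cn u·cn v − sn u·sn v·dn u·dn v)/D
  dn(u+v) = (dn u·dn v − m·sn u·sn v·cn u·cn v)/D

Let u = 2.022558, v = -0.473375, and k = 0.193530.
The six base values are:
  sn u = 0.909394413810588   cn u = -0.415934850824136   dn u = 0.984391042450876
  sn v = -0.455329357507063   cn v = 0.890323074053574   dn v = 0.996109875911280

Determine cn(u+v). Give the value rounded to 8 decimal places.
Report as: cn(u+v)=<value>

cn(u+v)=0.03593945

m = k² = 0.0374538609
D = 1 − m·sn²u·sn²v = 0.9935782637805817
cn(u+v) = (cn u·cn v − sn u·sn v·dn u·dn v)/D = 0.03570865983827673/0.9935782637805817 = 0.03593945352870814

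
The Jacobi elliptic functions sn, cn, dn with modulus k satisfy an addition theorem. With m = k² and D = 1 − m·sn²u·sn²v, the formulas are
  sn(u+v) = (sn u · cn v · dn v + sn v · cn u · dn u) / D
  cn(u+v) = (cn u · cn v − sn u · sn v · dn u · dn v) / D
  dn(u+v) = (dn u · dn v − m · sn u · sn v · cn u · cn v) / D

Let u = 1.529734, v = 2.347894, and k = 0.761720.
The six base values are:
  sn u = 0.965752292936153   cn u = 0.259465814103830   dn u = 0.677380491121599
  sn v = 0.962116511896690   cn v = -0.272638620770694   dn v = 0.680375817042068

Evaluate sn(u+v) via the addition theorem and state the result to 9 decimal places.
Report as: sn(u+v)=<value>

sn(u+v)=-0.020127656

m = k² = 0.5802173584
D = 1 − m·sn²u·sn²v = 0.4990694142914379
sn(u+v) = (sn u·cn v·dn v + sn v·cn u·dn u)/D = -0.01004509757132814/0.4990694142914379 = -0.02012765616099684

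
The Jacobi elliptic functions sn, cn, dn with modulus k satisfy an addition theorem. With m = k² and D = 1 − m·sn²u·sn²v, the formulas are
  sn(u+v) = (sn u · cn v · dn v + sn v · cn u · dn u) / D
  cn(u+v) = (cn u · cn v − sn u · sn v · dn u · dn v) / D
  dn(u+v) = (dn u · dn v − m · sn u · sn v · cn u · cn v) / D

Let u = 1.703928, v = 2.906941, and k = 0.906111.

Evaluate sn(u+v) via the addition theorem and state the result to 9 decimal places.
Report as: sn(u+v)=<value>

sn(u+v)=0.004879583

sn u = 0.9642337367705728, cn u = 0.2650533924956589, dn u = 0.4864600962126984
sn v = 0.9648595327284345, cn v = -0.2627662118748662, dn v = 0.4854402679583303
m = k² = 0.821037144321
D = 1 − m·sn²u·sn²v = 0.2893502059443229
sn(u+v) = (sn u·cn v·dn v + sn v·cn u·dn u)/D = 0.001411908478108755/0.2893502059443229 = 0.004879583456665782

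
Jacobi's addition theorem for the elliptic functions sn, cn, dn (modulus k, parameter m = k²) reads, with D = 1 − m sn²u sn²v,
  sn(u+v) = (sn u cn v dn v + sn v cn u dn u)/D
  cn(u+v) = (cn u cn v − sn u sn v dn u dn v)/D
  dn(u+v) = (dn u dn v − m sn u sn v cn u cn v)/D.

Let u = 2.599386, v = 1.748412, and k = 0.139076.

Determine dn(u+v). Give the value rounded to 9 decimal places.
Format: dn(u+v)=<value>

sn u = 0.528676452173275, cn u = -0.8488234262303785, dn u = 0.9972932853442119
sn v = 0.9858708928517564, cn v = -0.1675069629229801, dn v = 0.990555692065191
m = k² = 0.019342133776
D = 1 − m·sn²u·sn²v = 0.994745584580577
dn(u+v) = (dn u·dn v − m·sn u·sn v·cn u·cn v)/D = 0.9864411496467283/0.994745584580577 = 0.9916516996279504

dn(u+v)=0.991651700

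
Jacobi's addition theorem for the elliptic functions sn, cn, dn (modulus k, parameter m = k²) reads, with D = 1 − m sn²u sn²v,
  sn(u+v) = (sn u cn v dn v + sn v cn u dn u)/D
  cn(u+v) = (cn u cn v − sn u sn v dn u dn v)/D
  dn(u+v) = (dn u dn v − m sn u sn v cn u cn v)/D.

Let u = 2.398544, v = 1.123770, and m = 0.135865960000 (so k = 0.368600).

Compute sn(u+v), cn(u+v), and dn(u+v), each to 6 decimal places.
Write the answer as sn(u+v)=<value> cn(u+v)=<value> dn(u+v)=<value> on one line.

sn u = 0.7489198102115229, cn u = -0.6626606355237472, dn u = 0.961142747204666
sn v = 0.8906907812599303, cn v = 0.454609648136261, dn v = 0.9445705101995176
m = k² = 0.13586596
D = 1 − m·sn²u·sn²v = 0.9395445840470376
sn(u+v) = (sn u·cn v·dn v + sn v·cn u·dn u)/D = -0.2456968639615823/0.9395445840470376 = -0.2615063384254277
cn(u+v) = (cn u·cn v − sn u·sn v·dn u·dn v)/D = -0.9068500848825921/0.9395445840470376 = -0.965201758682259
dn(u+v) = (dn u·dn v − m·sn u·sn v·cn u·cn v)/D = 0.935169616668187/0.9395445840470376 = 0.9953435233908692

sn(u+v)=-0.261506 cn(u+v)=-0.965202 dn(u+v)=0.995344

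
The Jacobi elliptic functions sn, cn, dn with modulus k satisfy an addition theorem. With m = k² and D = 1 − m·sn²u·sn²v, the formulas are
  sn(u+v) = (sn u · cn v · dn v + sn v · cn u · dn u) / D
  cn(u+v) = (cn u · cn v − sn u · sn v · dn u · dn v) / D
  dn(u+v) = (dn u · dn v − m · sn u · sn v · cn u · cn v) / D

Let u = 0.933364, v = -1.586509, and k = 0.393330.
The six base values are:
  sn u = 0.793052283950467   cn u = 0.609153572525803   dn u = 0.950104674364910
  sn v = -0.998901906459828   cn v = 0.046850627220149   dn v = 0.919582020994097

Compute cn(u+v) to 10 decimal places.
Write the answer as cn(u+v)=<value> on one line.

m = k² = 0.1547084889
D = 1 − m·sn²u·sn²v = 0.9029124663592029
cn(u+v) = (cn u·cn v − sn u·sn v·dn u·dn v)/D = 0.7206674973662225/0.9029124663592029 = 0.798158763132551

cn(u+v)=0.7981587631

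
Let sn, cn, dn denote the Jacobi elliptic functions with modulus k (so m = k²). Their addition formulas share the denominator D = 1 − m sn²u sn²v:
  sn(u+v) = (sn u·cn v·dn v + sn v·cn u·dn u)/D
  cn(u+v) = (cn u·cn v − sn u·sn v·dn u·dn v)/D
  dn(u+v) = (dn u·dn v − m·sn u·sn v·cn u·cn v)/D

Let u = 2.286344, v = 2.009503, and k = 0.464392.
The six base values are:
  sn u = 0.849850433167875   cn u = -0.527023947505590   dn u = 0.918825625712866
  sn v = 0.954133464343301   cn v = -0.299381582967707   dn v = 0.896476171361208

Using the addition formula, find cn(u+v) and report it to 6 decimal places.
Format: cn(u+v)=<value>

m = k² = 0.215659929664
D = 1 − m·sn²u·sn²v = 0.858201147707895
cn(u+v) = (cn u·cn v − sn u·sn v·dn u·dn v)/D = -0.5101372438592099/0.858201147707895 = -0.5944261962614442

cn(u+v)=-0.594426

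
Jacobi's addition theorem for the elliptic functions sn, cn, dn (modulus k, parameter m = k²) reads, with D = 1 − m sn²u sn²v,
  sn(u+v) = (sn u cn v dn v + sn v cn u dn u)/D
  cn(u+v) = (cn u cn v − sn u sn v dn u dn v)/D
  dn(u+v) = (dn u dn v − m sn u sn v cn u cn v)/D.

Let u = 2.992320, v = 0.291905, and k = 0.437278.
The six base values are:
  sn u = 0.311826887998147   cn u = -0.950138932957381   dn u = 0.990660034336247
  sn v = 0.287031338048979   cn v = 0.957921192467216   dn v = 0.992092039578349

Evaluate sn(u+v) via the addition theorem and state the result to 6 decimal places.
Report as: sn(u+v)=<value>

sn(u+v)=0.026211

m = k² = 0.191212049284
D = 1 − m·sn²u·sn²v = 0.998468203728362
sn(u+v) = (sn u·cn v·dn v + sn v·cn u·dn u)/D = 0.02617097535613377/0.998468203728362 = 0.02621112546038943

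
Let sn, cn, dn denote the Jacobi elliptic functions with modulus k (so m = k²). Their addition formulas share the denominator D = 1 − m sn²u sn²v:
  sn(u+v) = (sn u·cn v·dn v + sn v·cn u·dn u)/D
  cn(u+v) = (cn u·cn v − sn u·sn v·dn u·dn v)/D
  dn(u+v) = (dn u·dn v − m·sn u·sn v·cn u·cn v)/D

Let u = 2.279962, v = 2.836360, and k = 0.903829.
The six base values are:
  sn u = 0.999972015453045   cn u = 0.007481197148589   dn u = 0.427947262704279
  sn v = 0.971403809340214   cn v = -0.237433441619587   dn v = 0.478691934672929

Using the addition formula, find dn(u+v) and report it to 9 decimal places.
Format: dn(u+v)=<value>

m = k² = 0.816906861241
D = 1 − m·sn²u·sn²v = 0.2291891117189199
dn(u+v) = (dn u·dn v − m·sn u·sn v·cn u·cn v)/D = 0.2062644294086724/0.2291891117189199 = 0.8999748193170597

dn(u+v)=0.899974819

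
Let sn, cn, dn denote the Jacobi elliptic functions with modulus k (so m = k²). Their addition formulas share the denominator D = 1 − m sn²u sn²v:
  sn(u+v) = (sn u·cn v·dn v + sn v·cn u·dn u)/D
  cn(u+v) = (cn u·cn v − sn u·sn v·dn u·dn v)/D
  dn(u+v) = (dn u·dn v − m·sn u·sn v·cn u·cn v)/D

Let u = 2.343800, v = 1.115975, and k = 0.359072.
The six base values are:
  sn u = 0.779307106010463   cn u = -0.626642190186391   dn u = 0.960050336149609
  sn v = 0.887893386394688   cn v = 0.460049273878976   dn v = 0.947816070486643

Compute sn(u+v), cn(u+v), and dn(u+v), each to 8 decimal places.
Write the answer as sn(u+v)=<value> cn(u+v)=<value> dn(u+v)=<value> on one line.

sn(u+v)=-0.20714002 cn(u+v)=-0.97831131 dn(u+v)=0.99723011

m = k² = 0.128932701184
D = 1 − m·sn²u·sn²v = 0.9382691870718811
sn(u+v) = (sn u·cn v·dn v + sn v·cn u·dn u)/D = -0.1943531015020793/0.9382691870718811 = -0.2071400235454923
cn(u+v) = (cn u·cn v − sn u·sn v·dn u·dn v)/D = -0.9179193533993338/0.9382691870718811 = -0.9783113055901853
dn(u+v) = (dn u·dn v − m·sn u·sn v·cn u·cn v)/D = 0.93567028165649/0.9382691870718811 = 0.9972301068273363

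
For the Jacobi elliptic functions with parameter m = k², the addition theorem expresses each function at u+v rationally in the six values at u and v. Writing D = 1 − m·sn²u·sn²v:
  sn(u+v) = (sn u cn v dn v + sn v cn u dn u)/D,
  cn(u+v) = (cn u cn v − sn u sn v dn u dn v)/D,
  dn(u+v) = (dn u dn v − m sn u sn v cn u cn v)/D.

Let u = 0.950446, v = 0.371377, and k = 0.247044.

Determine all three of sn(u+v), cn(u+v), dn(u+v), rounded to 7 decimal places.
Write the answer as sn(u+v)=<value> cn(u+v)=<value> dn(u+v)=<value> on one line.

sn u = 0.8094224157244863, cn u = 0.5872268325977083, dn u = 0.9798034589239291
sn v = 0.3624267622186464, cn v = 0.9320122542261495, dn v = 0.9959836443630624
m = k² = 0.061030737936
D = 1 − m·sn²u·sn²v = 0.994747820087873
sn(u+v) = (sn u·cn v·dn v + sn v·cn u·dn u)/D = 0.9598900613453454/0.994747820087873 = 0.9649581953952426
cn(u+v) = (cn u·cn v − sn u·sn v·dn u·dn v)/D = 0.2610254694469573/0.994747820087873 = 0.2624036606824623
dn(u+v) = (dn u·dn v − m·sn u·sn v·cn u·cn v)/D = 0.966069448462984/0.994747820087873 = 0.971170209126615

sn(u+v)=0.9649582 cn(u+v)=0.2624037 dn(u+v)=0.9711702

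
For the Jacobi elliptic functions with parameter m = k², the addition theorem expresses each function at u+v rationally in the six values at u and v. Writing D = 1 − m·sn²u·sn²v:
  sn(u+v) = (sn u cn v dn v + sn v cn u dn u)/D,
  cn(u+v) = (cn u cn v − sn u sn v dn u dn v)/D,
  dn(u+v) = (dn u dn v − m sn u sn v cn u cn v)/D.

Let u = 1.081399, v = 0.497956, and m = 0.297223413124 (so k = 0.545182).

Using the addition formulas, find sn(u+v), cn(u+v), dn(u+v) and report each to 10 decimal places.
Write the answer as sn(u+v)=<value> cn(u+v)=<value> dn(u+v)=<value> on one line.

sn(u+v)=0.9937879156 cn(u+v)=0.1112905154 dn(u+v)=0.8405104823

sn u = 0.858338601311869, cn u = 0.5130836632538444, dn u = 0.8837545420400068
sn v = 0.4725243131302477, cn v = 0.8813176348518096, dn v = 0.9662485116263918
m = k² = 0.297223413124
D = 1 − m·sn²u·sn²v = 0.9511067817634711
sn(u+v) = (sn u·cn v·dn v + sn v·cn u·dn u)/D = 0.9451984261529014/0.9511067817634711 = 0.9937879155907028
cn(u+v) = (cn u·cn v − sn u·sn v·dn u·dn v)/D = 0.1058491639766007/0.9511067817634711 = 0.1112905154354415
dn(u+v) = (dn u·dn v − m·sn u·sn v·cn u·cn v)/D = 0.799415219876903/0.9511067817634711 = 0.8405104823190168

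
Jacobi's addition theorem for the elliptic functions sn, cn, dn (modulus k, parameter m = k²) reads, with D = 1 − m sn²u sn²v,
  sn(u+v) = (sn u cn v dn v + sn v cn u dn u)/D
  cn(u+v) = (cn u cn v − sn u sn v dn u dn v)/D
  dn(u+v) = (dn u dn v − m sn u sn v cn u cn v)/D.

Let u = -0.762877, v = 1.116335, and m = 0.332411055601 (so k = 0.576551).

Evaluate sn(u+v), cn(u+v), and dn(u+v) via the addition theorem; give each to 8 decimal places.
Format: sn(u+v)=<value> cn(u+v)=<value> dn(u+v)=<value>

sn u = -0.6751038168816486, cn u = 0.7377227368272103, dn u = 0.9211398487049304
sn v = 0.8706404976089585, cn v = 0.4919198348544458, dn v = 0.864885816094852
m = k² = 0.332411055601
D = 1 − m·sn²u·sn²v = 0.8851597008749362
sn(u+v) = (sn u·cn v·dn v + sn v·cn u·dn u)/D = 0.3044141536918616/0.8851597008749362 = 0.3439087357806319
cn(u+v) = (cn u·cn v − sn u·sn v·dn u·dn v)/D = 0.831167684095739/0.8851597008749362 = 0.9390030785113367
dn(u+v) = (dn u·dn v − m·sn u·sn v·cn u·cn v)/D = 0.8675850598118245/0.8851597008749362 = 0.9801452313681473

sn(u+v)=0.34390874 cn(u+v)=0.93900308 dn(u+v)=0.98014523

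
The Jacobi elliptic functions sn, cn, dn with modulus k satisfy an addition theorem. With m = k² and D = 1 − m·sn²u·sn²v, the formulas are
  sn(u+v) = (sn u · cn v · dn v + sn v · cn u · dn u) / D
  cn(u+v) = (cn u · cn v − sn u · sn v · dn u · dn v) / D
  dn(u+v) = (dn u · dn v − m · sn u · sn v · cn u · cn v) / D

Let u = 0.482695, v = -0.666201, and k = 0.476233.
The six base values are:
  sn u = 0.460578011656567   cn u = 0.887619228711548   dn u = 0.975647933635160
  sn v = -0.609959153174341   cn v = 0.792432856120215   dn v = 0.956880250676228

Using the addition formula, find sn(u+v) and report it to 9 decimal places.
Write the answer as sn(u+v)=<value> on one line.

sn(u+v)=-0.182249784

m = k² = 0.226797870289
D = 1 − m·sn²u·sn²v = 0.9821002535670574
sn(u+v) = (sn u·cn v·dn v + sn v·cn u·dn u)/D = -0.1789875589039652/0.9821002535670574 = -0.1822497838218347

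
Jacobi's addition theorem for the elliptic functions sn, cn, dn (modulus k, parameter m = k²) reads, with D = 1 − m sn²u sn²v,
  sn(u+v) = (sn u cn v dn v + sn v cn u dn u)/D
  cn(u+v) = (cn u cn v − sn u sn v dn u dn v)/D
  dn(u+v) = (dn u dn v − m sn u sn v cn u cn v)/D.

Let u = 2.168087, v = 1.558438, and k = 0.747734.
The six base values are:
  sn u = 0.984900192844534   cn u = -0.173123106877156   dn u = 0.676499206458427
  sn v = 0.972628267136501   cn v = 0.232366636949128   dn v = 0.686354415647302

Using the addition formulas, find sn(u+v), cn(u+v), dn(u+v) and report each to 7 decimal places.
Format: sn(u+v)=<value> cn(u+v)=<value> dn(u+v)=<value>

m = k² = 0.559106134756
D = 1 − m·sn²u·sn²v = 0.4869348964623695
sn(u+v) = (sn u·cn v·dn v + sn v·cn u·dn u)/D = 0.04316572993331447/0.4869348964623695 = 0.08864784645117407
cn(u+v) = (cn u·cn v − sn u·sn v·dn u·dn v)/D = -0.4850178482820427/0.4869348964623695 = -0.9960630297925775
dn(u+v) = (dn u·dn v − m·sn u·sn v·cn u·cn v)/D = 0.485863995352081/0.4869348964623695 = 0.9978007304096119

sn(u+v)=0.0886478 cn(u+v)=-0.9960630 dn(u+v)=0.9978007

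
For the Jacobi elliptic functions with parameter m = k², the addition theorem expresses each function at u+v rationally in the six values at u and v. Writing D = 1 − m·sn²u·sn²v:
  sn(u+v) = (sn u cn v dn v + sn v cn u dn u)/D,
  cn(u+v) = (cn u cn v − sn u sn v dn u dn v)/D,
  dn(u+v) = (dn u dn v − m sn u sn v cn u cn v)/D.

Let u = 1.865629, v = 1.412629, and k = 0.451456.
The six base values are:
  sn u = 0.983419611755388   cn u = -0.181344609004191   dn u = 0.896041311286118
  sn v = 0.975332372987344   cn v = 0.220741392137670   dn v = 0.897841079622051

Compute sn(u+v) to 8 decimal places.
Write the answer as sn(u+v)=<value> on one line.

sn(u+v)=0.04482571

m = k² = 0.203812519936
D = 1 − m·sn²u·sn²v = 0.8124945620927346
sn(u+v) = (sn u·cn v·dn v + sn v·cn u·dn u)/D = 0.03642064849633702/0.8124945620927346 = 0.04482571354388969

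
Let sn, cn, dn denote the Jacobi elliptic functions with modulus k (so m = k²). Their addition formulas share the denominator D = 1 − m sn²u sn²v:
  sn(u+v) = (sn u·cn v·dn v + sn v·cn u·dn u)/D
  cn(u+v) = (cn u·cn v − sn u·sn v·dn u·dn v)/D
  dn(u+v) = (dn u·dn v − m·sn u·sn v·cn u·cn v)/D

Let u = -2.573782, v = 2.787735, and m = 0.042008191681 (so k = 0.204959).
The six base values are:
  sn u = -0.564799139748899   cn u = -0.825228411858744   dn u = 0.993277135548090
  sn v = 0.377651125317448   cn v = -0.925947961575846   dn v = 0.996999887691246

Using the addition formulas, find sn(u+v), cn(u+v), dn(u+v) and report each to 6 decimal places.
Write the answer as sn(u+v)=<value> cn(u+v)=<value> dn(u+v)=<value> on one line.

sn(u+v)=0.212258 cn(u+v)=0.977214 dn(u+v)=0.999053

m = k² = 0.042008191681
D = 1 − m·sn²u·sn²v = 0.998088811135458
sn(u+v) = (sn u·cn v·dn v + sn v·cn u·dn u)/D = 0.2118523614047152/0.998088811135458 = 0.2122580265815275
cn(u+v) = (cn u·cn v − sn u·sn v·dn u·dn v)/D = 0.9753460164890396/0.998088811135458 = 0.977213656347329
dn(u+v) = (dn u·dn v − m·sn u·sn v·cn u·cn v)/D = 0.9971438649924674/0.998088811135458 = 0.9990532444283033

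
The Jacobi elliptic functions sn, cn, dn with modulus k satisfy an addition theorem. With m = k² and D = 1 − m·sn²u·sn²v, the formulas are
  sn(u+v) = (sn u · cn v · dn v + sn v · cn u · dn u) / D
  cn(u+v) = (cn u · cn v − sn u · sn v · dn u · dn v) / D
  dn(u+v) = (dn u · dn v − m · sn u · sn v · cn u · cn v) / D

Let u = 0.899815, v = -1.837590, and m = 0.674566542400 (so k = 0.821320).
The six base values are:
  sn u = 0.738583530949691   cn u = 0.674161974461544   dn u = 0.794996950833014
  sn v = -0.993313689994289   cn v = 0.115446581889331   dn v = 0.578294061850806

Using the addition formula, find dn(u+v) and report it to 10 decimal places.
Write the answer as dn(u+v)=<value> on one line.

m = k² = 0.6745665424
D = 1 − m·sn²u·sn²v = 0.6369245553352307
dn(u+v) = (dn u·dn v − m·sn u·sn v·cn u·cn v)/D = 0.4982593453978125/0.6369245553352307 = 0.7822894269409429

dn(u+v)=0.7822894269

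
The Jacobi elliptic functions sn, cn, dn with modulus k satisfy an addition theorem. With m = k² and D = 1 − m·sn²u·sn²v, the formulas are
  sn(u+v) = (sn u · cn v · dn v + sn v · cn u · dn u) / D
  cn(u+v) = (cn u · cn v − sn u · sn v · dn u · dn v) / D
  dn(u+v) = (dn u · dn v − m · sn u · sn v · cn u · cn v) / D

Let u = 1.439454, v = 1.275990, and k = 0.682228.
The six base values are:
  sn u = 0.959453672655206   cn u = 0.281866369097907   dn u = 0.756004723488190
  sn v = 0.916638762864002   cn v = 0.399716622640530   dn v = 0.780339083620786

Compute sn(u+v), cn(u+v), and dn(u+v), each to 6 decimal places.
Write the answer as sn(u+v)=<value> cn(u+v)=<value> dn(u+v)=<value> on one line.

m = k² = 0.465435043984
D = 1 − m·sn²u·sn²v = 0.6399991416544092
sn(u+v) = (sn u·cn v·dn v + sn v·cn u·dn u)/D = 0.4945961836185727/0.6399991416544092 = 0.7728075733664778
cn(u+v) = (cn u·cn v − sn u·sn v·dn u·dn v)/D = -0.4061693199496038/0.6399991416544092 = -0.6346404135787572
dn(u+v) = (dn u·dn v − m·sn u·sn v·cn u·cn v)/D = 0.5438213627296112/0.6399991416544092 = 0.8497220188824368

sn(u+v)=0.772808 cn(u+v)=-0.634640 dn(u+v)=0.849722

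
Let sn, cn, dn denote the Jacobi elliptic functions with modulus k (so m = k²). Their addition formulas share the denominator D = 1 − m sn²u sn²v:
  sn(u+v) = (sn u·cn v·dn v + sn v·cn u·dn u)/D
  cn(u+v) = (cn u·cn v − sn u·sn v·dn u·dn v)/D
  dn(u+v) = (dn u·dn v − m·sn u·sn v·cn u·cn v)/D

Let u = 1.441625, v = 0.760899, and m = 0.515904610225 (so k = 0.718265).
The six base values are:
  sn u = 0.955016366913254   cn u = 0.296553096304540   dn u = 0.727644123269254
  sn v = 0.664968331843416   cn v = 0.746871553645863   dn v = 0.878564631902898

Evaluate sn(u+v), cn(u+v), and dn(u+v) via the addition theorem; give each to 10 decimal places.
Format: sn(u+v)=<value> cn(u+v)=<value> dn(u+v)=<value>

sn(u+v)=0.9724854219 cn(u+v)=-0.2329637401 dn(u+v)=0.7156078665

m = k² = 0.515904610225
D = 1 − m·sn²u·sn²v = 0.7919379064253906
sn(u+v) = (sn u·cn v·dn v + sn v·cn u·dn u)/D = 0.7701480690391612/0.7919379064253906 = 0.9724854218879567
cn(u+v) = (cn u·cn v − sn u·sn v·dn u·dn v)/D = -0.1844928166316568/0.7919379064253906 = -0.2329637401300958
dn(u+v) = (dn u·dn v − m·sn u·sn v·cn u·cn v)/D = 0.5667169955896935/0.7919379064253906 = 0.7156078664648244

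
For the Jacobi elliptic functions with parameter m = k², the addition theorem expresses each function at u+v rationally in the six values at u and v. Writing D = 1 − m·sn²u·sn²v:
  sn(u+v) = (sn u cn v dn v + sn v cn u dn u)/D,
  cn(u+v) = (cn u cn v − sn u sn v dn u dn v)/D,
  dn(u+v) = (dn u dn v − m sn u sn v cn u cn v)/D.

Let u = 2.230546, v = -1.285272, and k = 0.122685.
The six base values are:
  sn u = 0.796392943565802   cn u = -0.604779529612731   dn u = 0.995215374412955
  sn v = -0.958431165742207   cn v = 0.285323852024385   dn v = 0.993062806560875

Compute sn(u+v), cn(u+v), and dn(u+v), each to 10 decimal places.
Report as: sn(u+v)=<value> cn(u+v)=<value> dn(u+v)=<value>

sn(u+v)=0.8096194648 cn(u+v)=0.5869551280 dn(u+v)=0.9950547301

m = k² = 0.015051609225
D = 1 − m·sn²u·sn²v = 0.9912308076572054
sn(u+v) = (sn u·cn v·dn v + sn v·cn u·dn u)/D = 0.8025197559587999/0.9912308076572054 = 0.8096194647698371
cn(u+v) = (cn u·cn v − sn u·sn v·dn u·dn v)/D = 0.5818080055693492/0.9912308076572054 = 0.5869551279832238
dn(u+v) = (dn u·dn v − m·sn u·sn v·cn u·cn v)/D = 0.986328903747768/0.9912308076572054 = 0.9950547300673361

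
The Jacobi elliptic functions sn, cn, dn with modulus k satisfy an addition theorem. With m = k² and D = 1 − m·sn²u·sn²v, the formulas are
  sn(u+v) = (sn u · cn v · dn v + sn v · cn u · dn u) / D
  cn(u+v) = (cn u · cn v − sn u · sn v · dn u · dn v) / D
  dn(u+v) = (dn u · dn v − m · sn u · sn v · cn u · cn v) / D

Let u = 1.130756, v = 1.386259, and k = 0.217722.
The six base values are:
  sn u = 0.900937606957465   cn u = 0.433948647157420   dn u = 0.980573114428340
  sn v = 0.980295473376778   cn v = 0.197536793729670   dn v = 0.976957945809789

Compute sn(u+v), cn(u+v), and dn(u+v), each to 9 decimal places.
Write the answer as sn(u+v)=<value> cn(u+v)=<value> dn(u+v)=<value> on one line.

m = k² = 0.047402869284
D = 1 − m·sn²u·sn²v = 0.9630250107894076
sn(u+v) = (sn u·cn v·dn v + sn v·cn u·dn u)/D = 0.5910013086795366/0.9630250107894076 = 0.6136925854034497
cn(u+v) = (cn u·cn v − sn u·sn v·dn u·dn v)/D = -0.7603516453227505/0.9630250107894076 = -0.7895450656047631
dn(u+v) = (dn u·dn v − m·sn u·sn v·cn u·cn v)/D = 0.9543899499124598/0.9630250107894076 = 0.9910333991534971

sn(u+v)=0.613692585 cn(u+v)=-0.789545066 dn(u+v)=0.991033399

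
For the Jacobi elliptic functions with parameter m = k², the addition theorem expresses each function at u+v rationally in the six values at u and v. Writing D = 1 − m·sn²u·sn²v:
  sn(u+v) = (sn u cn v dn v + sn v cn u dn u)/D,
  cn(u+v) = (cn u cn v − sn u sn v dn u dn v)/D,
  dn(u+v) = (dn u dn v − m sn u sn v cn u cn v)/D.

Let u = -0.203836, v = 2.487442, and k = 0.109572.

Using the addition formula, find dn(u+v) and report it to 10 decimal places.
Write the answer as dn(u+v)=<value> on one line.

sn u = -0.2024109369380442, cn u = 0.9793006752820418, dn u = 0.9997540252383669
sn v = 0.6155699837103031, cn v = -0.7880822261381722, dn v = 0.9977227073683348
m = k² = 0.012006023184
D = 1 − m·sn²u·sn²v = 0.9998136102621888
dn(u+v) = (dn u·dn v − m·sn u·sn v·cn u·cn v)/D = 0.9963227814995242/0.9998136102621888 = 0.9965085204613796

dn(u+v)=0.9965085205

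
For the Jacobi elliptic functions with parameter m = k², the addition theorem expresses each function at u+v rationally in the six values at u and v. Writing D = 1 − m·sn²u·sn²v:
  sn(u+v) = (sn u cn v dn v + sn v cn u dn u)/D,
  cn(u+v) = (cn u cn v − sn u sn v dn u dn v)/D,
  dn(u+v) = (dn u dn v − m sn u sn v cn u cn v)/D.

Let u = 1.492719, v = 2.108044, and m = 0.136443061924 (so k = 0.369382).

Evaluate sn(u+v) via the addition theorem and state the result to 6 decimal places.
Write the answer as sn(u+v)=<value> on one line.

sn(u+v)=-0.335389

sn u = 0.9919935650299509, cn u = 0.1262884275742185, dn u = 0.9304477613875442
sn v = 0.9015441802037784, cn v = -0.4326870591324602, dn v = 0.9429218141918254
m = k² = 0.136443061924
D = 1 − m·sn²u·sn²v = 0.8908702412487885
sn(u+v) = (sn u·cn v·dn v + sn v·cn u·dn u)/D = -0.2987877660210003/0.8908702412487885 = -0.3353886482976138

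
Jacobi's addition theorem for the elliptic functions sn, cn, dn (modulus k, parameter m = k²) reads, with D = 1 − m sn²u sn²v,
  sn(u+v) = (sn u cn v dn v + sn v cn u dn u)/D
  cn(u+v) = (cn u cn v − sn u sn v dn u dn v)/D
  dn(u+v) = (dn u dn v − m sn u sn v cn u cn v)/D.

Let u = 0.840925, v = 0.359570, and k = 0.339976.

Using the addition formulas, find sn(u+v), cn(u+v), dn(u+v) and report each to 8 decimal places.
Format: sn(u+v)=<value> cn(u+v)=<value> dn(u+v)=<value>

sn u = 0.7386080695952015, cn u = 0.6741350899699926, dn u = 0.9679588119061638
sn v = 0.3510552983599909, cn v = 0.9363547284514442, dn v = 0.9928521983261918
m = k² = 0.115583680576
D = 1 − m·sn²u·sn²v = 0.9922290219850027
sn(u+v) = (sn u·cn v·dn v + sn v·cn u·dn u)/D = 0.9157316141947667/0.9922290219850027 = 0.9229034768231238
cn(u+v) = (cn u·cn v − sn u·sn v·dn u·dn v)/D = 0.3820393210568276/0.9922290219850027 = 0.3850313915355341
dn(u+v) = (dn u·dn v − m·sn u·sn v·cn u·cn v)/D = 0.942122111810078/0.9922290219850027 = 0.9495006605685819

sn(u+v)=0.92290348 cn(u+v)=0.38503139 dn(u+v)=0.94950066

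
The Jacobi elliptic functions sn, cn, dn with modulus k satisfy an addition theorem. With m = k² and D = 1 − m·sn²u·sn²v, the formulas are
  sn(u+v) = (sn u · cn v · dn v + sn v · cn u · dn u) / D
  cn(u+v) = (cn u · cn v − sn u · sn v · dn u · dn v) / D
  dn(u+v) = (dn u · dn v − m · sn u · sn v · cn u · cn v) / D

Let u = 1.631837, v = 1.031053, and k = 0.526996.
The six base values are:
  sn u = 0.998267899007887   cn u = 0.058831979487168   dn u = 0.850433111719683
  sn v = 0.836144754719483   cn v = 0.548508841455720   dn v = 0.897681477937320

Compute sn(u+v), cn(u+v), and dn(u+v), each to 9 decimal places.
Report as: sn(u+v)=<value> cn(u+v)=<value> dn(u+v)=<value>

m = k² = 0.277724784016
D = 1 − m·sn²u·sn²v = 0.8065040903408285
sn(u+v) = (sn u·cn v·dn v + sn v·cn u·dn u)/D = 0.5333679138396664/0.8065040903408285 = 0.6613331788736065
cn(u+v) = (cn u·cn v − sn u·sn v·dn u·dn v)/D = -0.604952490880738/0.8065040903408285 = -0.7500922786703849
dn(u+v) = (dn u·dn v − m·sn u·sn v·cn u·cn v)/D = 0.7559373858893784/0.8065040903408285 = 0.9373013664071057

sn(u+v)=0.661333179 cn(u+v)=-0.750092279 dn(u+v)=0.937301366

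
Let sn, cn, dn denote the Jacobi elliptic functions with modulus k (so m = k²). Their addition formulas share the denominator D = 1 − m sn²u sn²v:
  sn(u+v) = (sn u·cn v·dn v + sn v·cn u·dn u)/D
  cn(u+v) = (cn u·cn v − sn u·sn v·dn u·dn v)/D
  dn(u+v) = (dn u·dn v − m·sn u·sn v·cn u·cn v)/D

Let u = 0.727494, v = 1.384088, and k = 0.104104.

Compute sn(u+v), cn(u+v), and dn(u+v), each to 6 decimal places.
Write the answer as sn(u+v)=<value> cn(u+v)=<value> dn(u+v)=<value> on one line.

sn(u+v)=0.860854 cn(u+v)=-0.508852 dn(u+v)=0.995976

sn u = 0.6645329716346181, cn u = 0.7472589441488565, dn u = 0.9976041563761783
sn v = 0.9820108323860638, cn v = 0.188824588114022, dn v = 0.994760659836868
m = k² = 0.010837642816
D = 1 − m·sn²u·sn²v = 0.9953846944499944
sn(u+v) = (sn u·cn v·dn v + sn v·cn u·dn u)/D = 0.8568809998525873/0.9953846944499944 = 0.8608541045791968
cn(u+v) = (cn u·cn v − sn u·sn v·dn u·dn v)/D = -0.5065033484952879/0.9953846944499944 = -0.5088518552871252
dn(u+v) = (dn u·dn v − m·sn u·sn v·cn u·cn v)/D = 0.991379445205851/0.9953846944499944 = 0.9959761795952102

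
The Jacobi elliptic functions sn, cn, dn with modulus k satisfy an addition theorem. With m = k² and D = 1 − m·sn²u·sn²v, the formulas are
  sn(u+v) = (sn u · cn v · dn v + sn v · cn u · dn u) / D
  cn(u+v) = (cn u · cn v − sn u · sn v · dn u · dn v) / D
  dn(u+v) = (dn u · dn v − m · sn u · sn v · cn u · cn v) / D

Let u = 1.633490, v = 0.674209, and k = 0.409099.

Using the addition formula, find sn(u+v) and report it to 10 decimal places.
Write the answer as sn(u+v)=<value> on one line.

sn(u+v)=0.8179306199

sn u = 0.9999580156654333, cn u = 0.009163345810843772, dn u = 0.9124977046917481
sn v = 0.6181789448862176, cn v = 0.7860373986645691, dn v = 0.9674933678576521
m = k² = 0.167361991801
D = 1 − m·sn²u·sn²v = 0.9360487870849764
sn(u+v) = (sn u·cn v·dn v + sn v·cn u·dn u)/D = 0.7656229646402154/0.9360487870849764 = 0.8179306198606405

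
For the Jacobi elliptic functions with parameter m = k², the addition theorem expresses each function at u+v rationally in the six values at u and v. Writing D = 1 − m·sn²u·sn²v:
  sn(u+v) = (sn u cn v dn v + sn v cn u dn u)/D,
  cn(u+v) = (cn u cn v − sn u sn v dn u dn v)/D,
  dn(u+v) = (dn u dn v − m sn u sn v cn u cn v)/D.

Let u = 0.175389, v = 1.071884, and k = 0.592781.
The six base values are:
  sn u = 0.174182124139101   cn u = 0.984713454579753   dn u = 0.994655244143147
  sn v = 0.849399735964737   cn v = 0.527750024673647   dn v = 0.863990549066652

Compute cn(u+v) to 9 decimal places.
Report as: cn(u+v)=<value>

m = k² = 0.351389313961
D = 1 − m·sn²u·sn²v = 0.9923083421299641
cn(u+v) = (cn u·cn v − sn u·sn v·dn u·dn v)/D = 0.3925381394095533/0.9923083421299641 = 0.3955808116728923

cn(u+v)=0.395580812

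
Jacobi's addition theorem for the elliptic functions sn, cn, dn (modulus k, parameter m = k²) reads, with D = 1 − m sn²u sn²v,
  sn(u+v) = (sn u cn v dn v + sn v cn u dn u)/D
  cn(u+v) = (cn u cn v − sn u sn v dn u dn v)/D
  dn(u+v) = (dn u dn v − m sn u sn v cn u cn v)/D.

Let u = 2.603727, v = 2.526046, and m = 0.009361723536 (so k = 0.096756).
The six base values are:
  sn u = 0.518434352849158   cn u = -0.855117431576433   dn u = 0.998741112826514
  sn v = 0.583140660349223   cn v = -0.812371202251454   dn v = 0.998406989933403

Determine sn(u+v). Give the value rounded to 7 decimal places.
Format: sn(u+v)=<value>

m = k² = 0.009361723536
D = 1 − m·sn²u·sn²v = 0.9991443621200717
sn(u+v) = (sn u·cn v·dn v + sn v·cn u·dn u)/D = -0.9185162195028398/0.9991443621200717 = -0.9193028098100378

sn(u+v)=-0.9193028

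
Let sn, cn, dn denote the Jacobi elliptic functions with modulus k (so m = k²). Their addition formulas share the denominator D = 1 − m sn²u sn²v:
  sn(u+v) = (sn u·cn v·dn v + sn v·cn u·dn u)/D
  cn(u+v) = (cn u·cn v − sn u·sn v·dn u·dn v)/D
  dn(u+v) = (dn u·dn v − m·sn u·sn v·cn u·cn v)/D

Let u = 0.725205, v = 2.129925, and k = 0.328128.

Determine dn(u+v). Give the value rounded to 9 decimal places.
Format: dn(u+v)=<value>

sn u = 0.6586746495880708, cn u = 0.7524278742776826, dn u = 0.9763646849326189
sn v = 0.8833592758128751, cn v = -0.4686964794356288, dn v = 0.9570705980889426
m = k² = 0.107667984384
D = 1 − m·sn²u·sn²v = 0.9635495219485228
dn(u+v) = (dn u·dn v − m·sn u·sn v·cn u·cn v)/D = 0.956542769180175/0.9635495219485228 = 0.9927281861401597

dn(u+v)=0.992728186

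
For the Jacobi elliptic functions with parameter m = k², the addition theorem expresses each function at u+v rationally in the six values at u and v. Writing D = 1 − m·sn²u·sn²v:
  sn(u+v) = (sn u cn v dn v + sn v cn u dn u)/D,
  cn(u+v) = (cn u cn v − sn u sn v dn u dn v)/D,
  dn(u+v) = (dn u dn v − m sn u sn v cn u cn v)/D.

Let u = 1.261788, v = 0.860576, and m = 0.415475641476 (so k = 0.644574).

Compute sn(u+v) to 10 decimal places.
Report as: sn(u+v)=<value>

sn(u+v)=0.9670870238

sn u = 0.9170631300449732, cn u = 0.3987420413150795, dn u = 0.8065872536065218
sn v = 0.7330512438451409, cn v = 0.6801734145768208, dn v = 0.8813275753096598
m = k² = 0.415475641476
D = 1 − m·sn²u·sn²v = 0.8122358379030902
sn(u+v) = (sn u·cn v·dn v + sn v·cn u·dn u)/D = 0.7855027391011913/0.8122358379030902 = 0.9670870237997446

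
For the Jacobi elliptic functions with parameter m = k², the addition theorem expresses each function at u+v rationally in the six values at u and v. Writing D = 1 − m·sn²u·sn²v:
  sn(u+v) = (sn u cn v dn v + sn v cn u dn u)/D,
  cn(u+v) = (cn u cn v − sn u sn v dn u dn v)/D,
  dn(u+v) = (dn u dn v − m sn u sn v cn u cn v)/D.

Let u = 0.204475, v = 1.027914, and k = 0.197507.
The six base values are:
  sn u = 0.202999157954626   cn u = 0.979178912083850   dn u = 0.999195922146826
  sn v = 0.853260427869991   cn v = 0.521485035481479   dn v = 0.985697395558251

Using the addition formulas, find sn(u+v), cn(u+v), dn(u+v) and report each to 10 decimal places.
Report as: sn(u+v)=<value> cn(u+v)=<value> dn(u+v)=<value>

m = k² = 0.039009015049
D = 1 − m·sn²u·sn²v = 0.9988296475546658
sn(u+v) = (sn u·cn v·dn v + sn v·cn u·dn u)/D = 0.9391697495172146/0.9988296475546658 = 0.9402701970415971
cn(u+v) = (cn u·cn v − sn u·sn v·dn u·dn v)/D = 0.3400306551267845/0.9988296475546658 = 0.3404290771296661
dn(u+v) = (dn u·dn v − m·sn u·sn v·cn u·cn v)/D = 0.9814546144799942/0.9988296475546658 = 0.9826046081859814

sn(u+v)=0.9402701970 cn(u+v)=0.3404290771 dn(u+v)=0.9826046082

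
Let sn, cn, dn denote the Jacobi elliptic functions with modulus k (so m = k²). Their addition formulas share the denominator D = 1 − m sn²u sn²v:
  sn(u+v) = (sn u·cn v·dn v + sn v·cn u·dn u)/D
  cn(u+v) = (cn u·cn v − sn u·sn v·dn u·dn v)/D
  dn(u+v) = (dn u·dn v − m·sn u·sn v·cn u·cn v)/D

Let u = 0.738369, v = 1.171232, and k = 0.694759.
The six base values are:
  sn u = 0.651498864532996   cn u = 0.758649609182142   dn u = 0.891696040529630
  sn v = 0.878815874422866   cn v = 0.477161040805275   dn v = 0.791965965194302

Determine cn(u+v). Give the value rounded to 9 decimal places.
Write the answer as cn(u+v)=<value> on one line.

m = k² = 0.482690068081
D = 1 − m·sn²u·sn²v = 0.8417690354815247
cn(u+v) = (cn u·cn v − sn u·sn v·dn u·dn v)/D = -0.04233098240348075/0.8417690354815247 = -0.05028812016025961

cn(u+v)=-0.050288120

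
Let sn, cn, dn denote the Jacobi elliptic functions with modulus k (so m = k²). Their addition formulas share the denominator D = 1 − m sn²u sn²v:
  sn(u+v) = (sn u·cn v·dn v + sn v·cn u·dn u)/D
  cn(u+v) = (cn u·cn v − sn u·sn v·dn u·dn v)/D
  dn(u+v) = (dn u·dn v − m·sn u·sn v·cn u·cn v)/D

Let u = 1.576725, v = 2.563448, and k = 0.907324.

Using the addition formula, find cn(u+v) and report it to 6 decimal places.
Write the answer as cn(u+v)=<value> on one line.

cn(u+v)=-0.890702

sn u = 0.9451047753543887, cn u = 0.3267674457505375, dn u = 0.5144568876290722
sn v = 0.9943901109799309, cn v = -0.10577479465979, dn v = 0.4312467804947795
m = k² = 0.823236840976
D = 1 − m·sn²u·sn²v = 0.2728930331441426
cn(u+v) = (cn u·cn v − sn u·sn v·dn u·dn v)/D = -0.2430664224247006/0.2728930331441426 = -0.8907021906136844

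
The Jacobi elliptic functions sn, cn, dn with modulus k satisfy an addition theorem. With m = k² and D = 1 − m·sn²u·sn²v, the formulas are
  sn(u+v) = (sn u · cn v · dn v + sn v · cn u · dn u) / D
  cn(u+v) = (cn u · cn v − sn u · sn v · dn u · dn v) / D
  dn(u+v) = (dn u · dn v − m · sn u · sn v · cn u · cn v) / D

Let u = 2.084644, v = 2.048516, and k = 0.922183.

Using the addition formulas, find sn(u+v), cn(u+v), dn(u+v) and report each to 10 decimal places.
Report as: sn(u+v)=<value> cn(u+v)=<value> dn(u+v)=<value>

sn(u+v)=0.5749333703 cn(u+v)=-0.8182002320 dn(u+v)=0.8478764977

sn u = 0.9928340889404562, cn u = 0.1195009281879194, dn u = 0.4021479013805292
sn v = 0.9909839901933873, cn v = 0.1339803387829442, dn v = 0.4060101008436158
m = k² = 0.850421485489
D = 1 − m·sn²u·sn²v = 0.176770620840721
sn(u+v) = (sn u·cn v·dn v + sn v·cn u·dn u)/D = 0.1016313288112733/0.176770620840721 = 0.5749333703073207
cn(u+v) = (cn u·cn v − sn u·sn v·dn u·dn v)/D = -0.1446337629893823/0.176770620840721 = -0.8182002320380172
dn(u+v) = (dn u·dn v − m·sn u·sn v·cn u·cn v)/D = 0.1498796549002394/0.176770620840721 = 0.8478764977314205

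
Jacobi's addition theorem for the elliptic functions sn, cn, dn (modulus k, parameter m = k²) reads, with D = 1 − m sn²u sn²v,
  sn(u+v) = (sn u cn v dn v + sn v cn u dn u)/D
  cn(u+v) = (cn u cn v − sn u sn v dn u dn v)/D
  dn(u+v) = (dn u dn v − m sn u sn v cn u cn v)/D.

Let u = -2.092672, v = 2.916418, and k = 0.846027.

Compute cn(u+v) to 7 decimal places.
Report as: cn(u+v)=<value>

cn(u+v)=0.7205177

sn u = -0.9999938032179435, cn u = 0.003520443965306381, dn u = 0.5331483715457114
sn v = 0.8916891211480359, cn v = -0.4526483306345483, dn v = 0.6564229526542182
m = k² = 0.715761684729
D = 1 − m·sn²u·sn²v = 0.4308981460371572
cn(u+v) = (cn u·cn v − sn u·sn v·dn u·dn v)/D = 0.310469723388313/0.4308981460371572 = 0.720517658856533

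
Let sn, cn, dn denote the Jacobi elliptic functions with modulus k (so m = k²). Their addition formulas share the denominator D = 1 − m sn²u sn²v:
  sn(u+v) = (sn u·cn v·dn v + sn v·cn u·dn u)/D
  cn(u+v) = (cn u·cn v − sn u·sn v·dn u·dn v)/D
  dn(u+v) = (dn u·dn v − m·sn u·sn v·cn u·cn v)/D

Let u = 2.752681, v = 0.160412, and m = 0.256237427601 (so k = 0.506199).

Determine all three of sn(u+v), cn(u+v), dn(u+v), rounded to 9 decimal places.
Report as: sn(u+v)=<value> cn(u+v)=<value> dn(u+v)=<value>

sn u = 0.5777540251447536, cn u = -0.8162109325591243, dn u = 0.956278212687409
sn v = 0.1595518610879209, cn v = 0.987189547971098, dn v = 0.9967331719078545
m = k² = 0.256237427601
D = 1 − m·sn²u·sn²v = 0.9978226298029943
sn(u+v) = (sn u·cn v·dn v + sn v·cn u·dn u)/D = 0.4439553170062326/0.9978226298029943 = 0.4449240814410926
cn(u+v) = (cn u·cn v − sn u·sn v·dn u·dn v)/D = -0.8936183061289976/0.9978226298029943 = -0.8955682898326626
dn(u+v) = (dn u·dn v − m·sn u·sn v·cn u·cn v)/D = 0.9721864767750035/0.9978226298029943 = 0.974307905771738

sn(u+v)=0.444924081 cn(u+v)=-0.895568290 dn(u+v)=0.974307906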